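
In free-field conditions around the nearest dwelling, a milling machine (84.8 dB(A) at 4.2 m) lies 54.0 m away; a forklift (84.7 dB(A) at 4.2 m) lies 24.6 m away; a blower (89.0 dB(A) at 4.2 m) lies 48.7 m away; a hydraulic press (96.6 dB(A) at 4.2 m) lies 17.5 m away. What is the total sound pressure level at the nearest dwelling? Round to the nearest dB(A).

First find each source's level at the receiver (point-source: −20·log₁₀(r/r_ref)), then combine on an intensity basis.
milling machine: 84.8 − 20·log₁₀(54.0/4.2) = 84.8 − 22.18 = 62.62 dB(A).
forklift: 84.7 − 20·log₁₀(24.6/4.2) = 84.7 − 15.35 = 69.35 dB(A).
blower: 89.0 − 20·log₁₀(48.7/4.2) = 89.0 − 21.29 = 67.71 dB(A).
hydraulic press: 96.6 − 20·log₁₀(17.5/4.2) = 96.6 − 12.40 = 84.20 dB(A).
Σ 10^(L/10) = 2.796e+08 → L_total = 10·log₁₀(2.796e+08) = 84.47 dB(A).

84 dB(A)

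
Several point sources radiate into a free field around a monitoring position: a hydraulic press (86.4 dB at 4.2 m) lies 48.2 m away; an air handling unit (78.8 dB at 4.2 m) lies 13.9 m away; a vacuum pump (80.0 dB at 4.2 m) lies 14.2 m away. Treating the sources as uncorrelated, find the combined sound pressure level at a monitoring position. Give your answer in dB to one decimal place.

First find each source's level at the receiver (point-source: −20·log₁₀(r/r_ref)), then combine on an intensity basis.
hydraulic press: 86.4 − 20·log₁₀(48.2/4.2) = 86.4 − 21.20 = 65.20 dB.
air handling unit: 78.8 − 20·log₁₀(13.9/4.2) = 78.8 − 10.40 = 68.40 dB.
vacuum pump: 80.0 − 20·log₁₀(14.2/4.2) = 80.0 − 10.58 = 69.42 dB.
Σ 10^(L/10) = 1.899e+07 → L_total = 10·log₁₀(1.899e+07) = 72.78 dB.

72.8 dB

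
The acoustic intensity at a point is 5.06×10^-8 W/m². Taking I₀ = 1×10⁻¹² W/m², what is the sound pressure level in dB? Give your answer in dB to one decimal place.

L = 10·log₁₀(I/I₀) = 10·log₁₀(5.06×10^-8/10⁻¹²) = 10·log₁₀(5.06×10^4).
L = 10·(0.7042 + 4) = 47.04 dB.

47.0 dB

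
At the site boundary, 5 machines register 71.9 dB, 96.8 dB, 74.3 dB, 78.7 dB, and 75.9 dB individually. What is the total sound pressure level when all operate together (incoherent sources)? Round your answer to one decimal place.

For uncorrelated sources the intensities add, so convert each level to linear form, sum, and take 10·log₁₀ of the total.
Σ 10^(L/10) = 10^(71.9/10) + 10^(96.8/10) + 10^(74.3/10) + 10^(78.7/10) + 10^(75.9/10) = 4.942e+09.
L_total = 10·log₁₀(4.942e+09) = 96.94 dB.

96.9 dB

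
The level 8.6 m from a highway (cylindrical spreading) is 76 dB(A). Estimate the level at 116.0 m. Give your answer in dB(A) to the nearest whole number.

Line-source attenuation: ΔL = 10·log₁₀(r₂/r₁) = 10·log₁₀(116.0/8.6) = 11.300 dB.
L₂ = 76 − 10·log₁₀(116.0/8.6) = 76 − 11.300 = 64.70 dB(A).

65 dB(A)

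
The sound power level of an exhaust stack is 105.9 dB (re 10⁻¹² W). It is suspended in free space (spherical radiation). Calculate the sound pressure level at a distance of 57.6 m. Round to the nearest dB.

60 dB

Free-field spherical radiation: L_p = L_w − 10·log₁₀(4π·r²), r = 57.6 m.
4π·r² = 4.169e+04 m², 10·log₁₀ of that is 46.201 dB.
L_p = 105.9 − 46.201 = 59.70 dB.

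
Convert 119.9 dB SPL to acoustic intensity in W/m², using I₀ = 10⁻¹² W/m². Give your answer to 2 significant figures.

I = I₀·10^(L/10) = 10⁻¹² × 10^(119.9/10) = 10^(-0.010).

0.98 W/m²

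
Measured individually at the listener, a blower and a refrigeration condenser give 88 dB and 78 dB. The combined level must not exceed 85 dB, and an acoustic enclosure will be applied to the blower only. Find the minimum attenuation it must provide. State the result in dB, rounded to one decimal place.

Fixed contribution from the other source: Σ 10^(L/10) = 10^(78/10) = 6.310e+07 (78.00 dB).
To meet 85 dB overall, the treated blower may contribute at most 10^(85/10) − 6.310e+07 = 2.531e+08, i.e. 84.03 dB.
Required insertion loss = 88 − 84.03 = 3.97 dB.

4.0 dB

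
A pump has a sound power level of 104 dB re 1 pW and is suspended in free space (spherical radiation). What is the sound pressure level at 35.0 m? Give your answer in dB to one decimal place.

L_p = L_w − 10·log₁₀(4π·r²) with r = 35.0 m.
4π·r² = 1.539e+04 m², 10·log₁₀ of that is 41.873 dB.
L_p = 104 − 41.873 = 62.13 dB.

62.1 dB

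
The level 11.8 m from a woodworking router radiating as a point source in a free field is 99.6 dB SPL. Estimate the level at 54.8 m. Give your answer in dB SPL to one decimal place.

86.3 dB SPL

For a point source, L₂ = L₁ − 20·log₁₀(r₂/r₁).
L₂ = 99.6 − 20·log₁₀(54.8/11.8) = 99.6 − 13.338 = 86.26 dB SPL.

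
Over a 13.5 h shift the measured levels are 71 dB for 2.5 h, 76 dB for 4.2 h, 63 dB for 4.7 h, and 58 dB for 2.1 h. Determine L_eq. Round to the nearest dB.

Weight each interval's intensity by its duration and average over T = 13.5 h:
Σ tᵢ·10^(Lᵢ/10) = 2.5·10^(71/10) + 4.2·10^(76/10) + 4.7·10^(63/10) + 2.1·10^(58/10) = 2.094e+08.
L_eq = 10·log₁₀(2.094e+08/13.5) = 71.91 dB.

72 dB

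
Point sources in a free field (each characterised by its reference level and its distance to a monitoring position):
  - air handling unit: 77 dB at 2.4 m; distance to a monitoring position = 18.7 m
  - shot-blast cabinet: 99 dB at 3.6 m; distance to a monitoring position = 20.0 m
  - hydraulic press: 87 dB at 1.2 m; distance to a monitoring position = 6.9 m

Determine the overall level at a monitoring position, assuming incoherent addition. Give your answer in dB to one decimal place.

84.4 dB

Propagate each source to the receiver with L = L_ref − 20·log₁₀(r/r_ref), then add intensities.
air handling unit: 77 − 20·log₁₀(18.7/2.4) = 77 − 17.83 = 59.17 dB.
shot-blast cabinet: 99 − 20·log₁₀(20.0/3.6) = 99 − 14.89 = 84.11 dB.
hydraulic press: 87 − 20·log₁₀(6.9/1.2) = 87 − 15.19 = 71.81 dB.
Σ 10^(L/10) = 2.733e+08 → L_total = 10·log₁₀(2.733e+08) = 84.37 dB.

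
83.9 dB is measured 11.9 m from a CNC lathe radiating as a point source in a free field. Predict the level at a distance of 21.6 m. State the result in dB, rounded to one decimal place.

78.7 dB

Spherical spreading from a point source gives a 20·log₁₀(r₂/r₁) drop.
L₂ = 83.9 − 20·log₁₀(21.6/11.9) = 83.9 − 5.178 = 78.72 dB.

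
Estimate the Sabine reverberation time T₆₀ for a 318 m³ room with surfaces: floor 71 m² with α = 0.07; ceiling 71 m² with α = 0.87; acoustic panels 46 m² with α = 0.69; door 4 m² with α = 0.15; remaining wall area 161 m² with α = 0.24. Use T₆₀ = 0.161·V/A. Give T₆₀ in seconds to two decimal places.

Total absorption A = 71·0.07 + 71·0.87 + 46·0.69 + 4·0.15 + 161·0.24 = 137.72 m² sabins.
T₆₀ = 0.161 × 318 / 137.72 = 0.372 s.

0.37 s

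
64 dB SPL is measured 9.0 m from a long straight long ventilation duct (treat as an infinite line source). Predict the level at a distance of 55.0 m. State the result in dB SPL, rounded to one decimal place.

56.1 dB SPL

For a line source, L₂ = L₁ − 10·log₁₀(r₂/r₁).
L₂ = 64 − 10·log₁₀(55.0/9.0) = 64 − 7.861 = 56.14 dB SPL.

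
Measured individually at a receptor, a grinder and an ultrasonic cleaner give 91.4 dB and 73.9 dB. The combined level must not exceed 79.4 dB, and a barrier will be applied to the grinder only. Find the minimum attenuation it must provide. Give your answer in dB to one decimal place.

The untreated sources together contribute 10^(73.9/10) = 2.455e+07, i.e. 73.90 dB.
The limit corresponds to 10^(79.4/10) = 8.710e+07; subtracting the fixed part leaves 6.255e+07 for the grinder, i.e. 77.96 dB.
So the grinder must be reduced from 91.4 to 77.96 dB: IL = 13.44 dB.

13.4 dB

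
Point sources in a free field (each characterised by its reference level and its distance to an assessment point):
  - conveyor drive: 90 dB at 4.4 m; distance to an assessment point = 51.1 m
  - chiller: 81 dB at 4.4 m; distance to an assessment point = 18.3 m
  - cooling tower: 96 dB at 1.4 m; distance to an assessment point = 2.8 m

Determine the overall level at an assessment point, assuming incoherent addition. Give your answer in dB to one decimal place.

First find each source's level at the receiver (point-source: −20·log₁₀(r/r_ref)), then combine on an intensity basis.
conveyor drive: 90 − 20·log₁₀(51.1/4.4) = 90 − 21.30 = 68.70 dB.
chiller: 81 − 20·log₁₀(18.3/4.4) = 81 − 12.38 = 68.62 dB.
cooling tower: 96 − 20·log₁₀(2.8/1.4) = 96 − 6.02 = 89.98 dB.
Σ 10^(L/10) = 1.010e+09 → L_total = 10·log₁₀(1.010e+09) = 90.04 dB.

90.0 dB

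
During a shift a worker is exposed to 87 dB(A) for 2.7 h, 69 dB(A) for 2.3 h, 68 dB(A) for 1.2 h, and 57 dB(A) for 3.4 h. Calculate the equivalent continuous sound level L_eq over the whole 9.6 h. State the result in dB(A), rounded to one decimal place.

81.6 dB(A)

The energy average is taken in the linear domain: L_eq = 10·log₁₀[(Σ tᵢ·10^(Lᵢ/10))/T], T = 9.6 h.
Σ tᵢ·10^(Lᵢ/10) = 2.7·10^(87/10) + 2.3·10^(69/10) + 1.2·10^(68/10) + 3.4·10^(57/10) = 1.381e+09.
L_eq = 10·log₁₀(1.381e+09/9.6) = 81.58 dB(A).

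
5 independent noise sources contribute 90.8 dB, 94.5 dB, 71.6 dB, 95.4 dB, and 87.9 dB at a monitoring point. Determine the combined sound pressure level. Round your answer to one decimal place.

99.1 dB

Incoherent sources combine by intensity addition: L_total = 10·log₁₀(Σ 10^(L_i/10)).
Σ 10^(L/10) = 10^(90.8/10) + 10^(94.5/10) + 10^(71.6/10) + 10^(95.4/10) + 10^(87.9/10) = 8.119e+09.
L_total = 10·log₁₀(8.119e+09) = 99.10 dB.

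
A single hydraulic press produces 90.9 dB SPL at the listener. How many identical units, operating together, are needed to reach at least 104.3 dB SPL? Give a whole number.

N identical sources give L₁ + 10·log₁₀ N, so require 10·log₁₀ N ≥ 104.3 − 90.9 = 13.4 dB.
N ≥ 10^(13.4/10) = 21.878, so N = 22.

22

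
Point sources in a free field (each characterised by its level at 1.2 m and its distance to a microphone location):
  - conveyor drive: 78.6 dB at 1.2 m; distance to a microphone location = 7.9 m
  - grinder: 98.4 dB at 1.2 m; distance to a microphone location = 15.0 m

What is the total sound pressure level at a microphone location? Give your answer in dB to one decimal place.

Apply inverse-square spreading to bring every level to the receiver, then sum 10^(L/10).
conveyor drive: 78.6 − 20·log₁₀(7.9/1.2) = 78.6 − 16.37 = 62.23 dB.
grinder: 98.4 − 20·log₁₀(15.0/1.2) = 98.4 − 21.94 = 76.46 dB.
Σ 10^(L/10) = 4.595e+07 → L_total = 10·log₁₀(4.595e+07) = 76.62 dB.

76.6 dB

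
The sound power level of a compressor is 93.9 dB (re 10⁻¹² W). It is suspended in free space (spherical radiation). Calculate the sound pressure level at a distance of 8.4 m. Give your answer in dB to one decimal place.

The power spreads over a sphere of area 4π·r², so L_p = L_w − 10·log₁₀(4π·r²).
4π·r² = 886.7 m², 10·log₁₀ of that is 29.478 dB.
L_p = 93.9 − 29.478 = 64.42 dB.

64.4 dB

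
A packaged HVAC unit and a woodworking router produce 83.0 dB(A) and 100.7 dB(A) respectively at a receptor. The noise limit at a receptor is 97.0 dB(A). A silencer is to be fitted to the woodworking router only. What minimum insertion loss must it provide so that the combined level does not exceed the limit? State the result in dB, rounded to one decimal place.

Fixed contribution from the other source: Σ 10^(L/10) = 10^(83.0/10) = 1.995e+08 (83.00 dB(A)).
The limit corresponds to 10^(97.0/10) = 5.012e+09; subtracting the fixed part leaves 4.812e+09 for the woodworking router, i.e. 96.82 dB(A).
Required insertion loss = 100.7 − 96.82 = 3.88 dB.

3.9 dB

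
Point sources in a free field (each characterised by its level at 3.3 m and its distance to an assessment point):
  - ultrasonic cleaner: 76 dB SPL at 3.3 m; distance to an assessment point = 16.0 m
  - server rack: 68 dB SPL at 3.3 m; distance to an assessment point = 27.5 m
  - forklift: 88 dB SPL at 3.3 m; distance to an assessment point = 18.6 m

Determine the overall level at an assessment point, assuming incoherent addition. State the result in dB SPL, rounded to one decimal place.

Apply inverse-square spreading to bring every level to the receiver, then sum 10^(L/10).
ultrasonic cleaner: 76 − 20·log₁₀(16.0/3.3) = 76 − 13.71 = 62.29 dB SPL.
server rack: 68 − 20·log₁₀(27.5/3.3) = 68 − 18.42 = 49.58 dB SPL.
forklift: 88 − 20·log₁₀(18.6/3.3) = 88 − 15.02 = 72.98 dB SPL.
Σ 10^(L/10) = 2.165e+07 → L_total = 10·log₁₀(2.165e+07) = 73.35 dB SPL.

73.4 dB SPL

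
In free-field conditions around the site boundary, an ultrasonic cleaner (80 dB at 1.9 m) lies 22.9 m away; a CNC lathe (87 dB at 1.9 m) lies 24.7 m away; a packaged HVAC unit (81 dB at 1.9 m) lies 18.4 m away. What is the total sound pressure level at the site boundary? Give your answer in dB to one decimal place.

Propagate each source to the receiver with L = L_ref − 20·log₁₀(r/r_ref), then add intensities.
ultrasonic cleaner: 80 − 20·log₁₀(22.9/1.9) = 80 − 21.62 = 58.38 dB.
CNC lathe: 87 − 20·log₁₀(24.7/1.9) = 87 − 22.28 = 64.72 dB.
packaged HVAC unit: 81 − 20·log₁₀(18.4/1.9) = 81 − 19.72 = 61.28 dB.
Σ 10^(L/10) = 4.996e+06 → L_total = 10·log₁₀(4.996e+06) = 66.99 dB.

67.0 dB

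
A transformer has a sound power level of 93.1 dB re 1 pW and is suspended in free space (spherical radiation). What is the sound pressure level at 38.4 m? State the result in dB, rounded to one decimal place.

50.4 dB

Free-field spherical radiation: L_p = L_w − 10·log₁₀(4π·r²), r = 38.4 m.
4π·r² = 1.853e+04 m², 10·log₁₀ of that is 42.679 dB.
L_p = 93.1 − 42.679 = 50.42 dB.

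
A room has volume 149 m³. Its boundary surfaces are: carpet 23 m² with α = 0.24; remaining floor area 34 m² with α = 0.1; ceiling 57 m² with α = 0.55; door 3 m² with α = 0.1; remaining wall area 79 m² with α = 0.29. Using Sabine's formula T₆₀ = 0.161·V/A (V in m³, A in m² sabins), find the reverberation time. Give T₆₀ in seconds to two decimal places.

Summing Sᵢαᵢ: 23·0.24 + 34·0.1 + 57·0.55 + 3·0.1 + 79·0.29 = 63.48 m².
T₆₀ = 0.161 × 149 / 63.48 = 0.378 s.

0.38 s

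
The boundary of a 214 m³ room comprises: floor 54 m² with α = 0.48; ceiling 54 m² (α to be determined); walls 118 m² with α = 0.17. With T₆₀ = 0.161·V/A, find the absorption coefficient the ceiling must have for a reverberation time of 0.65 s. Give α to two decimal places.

0.13

From T₆₀ = 0.161·V/A, the target T₆₀ = 0.65 s needs A = 0.161·214/0.65 = 53.01 m².
Absorption from the other surfaces = 54·0.48 + 118·0.17 = 45.98 m², so the ceiling must supply 7.03 m² over 54 m².
α = 7.03/54 = 0.130.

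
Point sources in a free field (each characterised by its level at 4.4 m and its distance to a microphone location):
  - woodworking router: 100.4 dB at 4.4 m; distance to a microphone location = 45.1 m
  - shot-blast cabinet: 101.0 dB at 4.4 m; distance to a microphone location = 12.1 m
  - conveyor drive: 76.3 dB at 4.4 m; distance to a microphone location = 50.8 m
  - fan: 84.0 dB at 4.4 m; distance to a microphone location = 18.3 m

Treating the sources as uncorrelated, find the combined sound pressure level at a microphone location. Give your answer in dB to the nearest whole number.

93 dB

Apply inverse-square spreading to bring every level to the receiver, then sum 10^(L/10).
woodworking router: 100.4 − 20·log₁₀(45.1/4.4) = 100.4 − 20.21 = 80.19 dB.
shot-blast cabinet: 101.0 − 20·log₁₀(12.1/4.4) = 101.0 − 8.79 = 92.21 dB.
conveyor drive: 76.3 − 20·log₁₀(50.8/4.4) = 76.3 − 21.25 = 55.05 dB.
fan: 84.0 − 20·log₁₀(18.3/4.4) = 84.0 − 12.38 = 71.62 dB.
Σ 10^(L/10) = 1.784e+09 → L_total = 10·log₁₀(1.784e+09) = 92.51 dB.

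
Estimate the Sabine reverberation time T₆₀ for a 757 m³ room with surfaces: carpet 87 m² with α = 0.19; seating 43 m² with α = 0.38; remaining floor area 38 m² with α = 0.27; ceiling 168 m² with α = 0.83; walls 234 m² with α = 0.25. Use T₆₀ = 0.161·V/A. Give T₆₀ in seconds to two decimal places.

0.51 s

Summing Sᵢαᵢ: 87·0.19 + 43·0.38 + 38·0.27 + 168·0.83 + 234·0.25 = 241.07 m².
T₆₀ = 0.161 × 757 / 241.07 = 0.506 s.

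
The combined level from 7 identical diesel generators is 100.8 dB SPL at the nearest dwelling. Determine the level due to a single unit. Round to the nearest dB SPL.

7 equal contributions raise the level by 10·log₁₀ 7 = 8.451 dB, so each unit alone gives 100.8 − 8.451.

92 dB SPL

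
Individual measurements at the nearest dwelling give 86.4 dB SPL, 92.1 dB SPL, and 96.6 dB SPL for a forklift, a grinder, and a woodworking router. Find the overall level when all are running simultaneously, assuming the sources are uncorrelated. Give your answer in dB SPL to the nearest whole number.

98 dB SPL

For uncorrelated sources the intensities add, so convert each level to linear form, sum, and take 10·log₁₀ of the total.
Σ 10^(L/10) = 10^(86.4/10) + 10^(92.1/10) + 10^(96.6/10) = 6.629e+09.
L_total = 10·log₁₀(6.629e+09) = 98.21 dB SPL.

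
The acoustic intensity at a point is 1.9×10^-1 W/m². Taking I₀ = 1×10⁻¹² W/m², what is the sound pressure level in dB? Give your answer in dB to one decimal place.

Dividing by I₀ shifts the exponent by 12: I/I₀ = 1.9×10^11.
L = 10·(0.2788 + 11) = 112.79 dB.

112.8 dB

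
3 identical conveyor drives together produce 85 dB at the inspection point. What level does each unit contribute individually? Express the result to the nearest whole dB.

Dividing the total intensity by 3 lowers the level by 10·log₁₀ 3 = 4.771 dB: L₁ = 85 − 4.771.

80 dB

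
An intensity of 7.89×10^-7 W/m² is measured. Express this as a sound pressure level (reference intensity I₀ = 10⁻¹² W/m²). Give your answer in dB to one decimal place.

Dividing by I₀ shifts the exponent by 12: I/I₀ = 7.89×10^5.
L = 10·(0.8971 + 5) = 58.97 dB.

59.0 dB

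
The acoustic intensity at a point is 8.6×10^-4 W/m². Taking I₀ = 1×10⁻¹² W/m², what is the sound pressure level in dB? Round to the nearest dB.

89 dB

Dividing by I₀ shifts the exponent by 12: I/I₀ = 8.6×10^8.
L = 10·(0.9345 + 8) = 89.34 dB.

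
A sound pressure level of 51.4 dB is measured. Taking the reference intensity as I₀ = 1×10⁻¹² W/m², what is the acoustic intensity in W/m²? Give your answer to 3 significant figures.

I = I₀·10^(L/10) = 10⁻¹² × 10^(51.4/10) = 10^(-6.860).

1.38e-07 W/m²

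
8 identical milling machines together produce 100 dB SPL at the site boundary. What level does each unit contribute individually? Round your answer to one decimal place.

91.0 dB SPL

For N identical incoherent sources L_total = L₁ + 10·log₁₀ N, so L₁ = 100 − 10·log₁₀(8) = 100 − 9.031.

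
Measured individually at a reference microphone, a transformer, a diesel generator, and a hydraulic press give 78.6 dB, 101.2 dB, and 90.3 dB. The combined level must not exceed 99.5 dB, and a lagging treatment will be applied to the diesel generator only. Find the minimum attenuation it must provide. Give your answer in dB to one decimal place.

2.3 dB

Everything except the diesel generator sums to 10^(78.6/10) + 10^(90.3/10) = 1.144e+09 in linear terms, 90.58 dB.
To meet 99.5 dB overall, the treated diesel generator may contribute at most 10^(99.5/10) − 1.144e+09 = 7.769e+09, i.e. 98.90 dB.
Required insertion loss = 101.2 − 98.90 = 2.30 dB.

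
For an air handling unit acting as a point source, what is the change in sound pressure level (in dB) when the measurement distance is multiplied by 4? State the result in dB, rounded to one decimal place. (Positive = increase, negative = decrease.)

-12.0 dB

Point-source spreading: ΔL = −20·log₁₀(r₂/r₁).
ΔL = −20·log₁₀(4) = -12.04 dB.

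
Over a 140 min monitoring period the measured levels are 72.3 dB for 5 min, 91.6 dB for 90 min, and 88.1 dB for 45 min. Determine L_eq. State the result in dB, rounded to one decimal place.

Weight each interval's intensity by its duration and average over T = 140 min:
Σ tᵢ·10^(Lᵢ/10) = 5·10^(72.3/10) + 90·10^(91.6/10) + 45·10^(88.1/10) = 1.592e+11.
L_eq = 10·log₁₀(1.592e+11/140) = 90.56 dB.

90.6 dB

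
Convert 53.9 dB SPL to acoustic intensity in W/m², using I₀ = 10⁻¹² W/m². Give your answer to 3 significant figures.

I/I₀ = 10^(53.9/10) = 2.455e+05, so I = 2.455e+05 × 10⁻¹² W/m².

2.45e-07 W/m²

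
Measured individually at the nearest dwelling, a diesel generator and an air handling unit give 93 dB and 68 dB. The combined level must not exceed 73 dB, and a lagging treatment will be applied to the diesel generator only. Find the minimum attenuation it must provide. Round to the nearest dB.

The untreated sources together contribute 10^(68/10) = 6.310e+06, i.e. 68.00 dB.
To meet 73 dB overall, the treated diesel generator may contribute at most 10^(73/10) − 6.310e+06 = 1.364e+07, i.e. 71.35 dB.
So the diesel generator must be reduced from 93 to 71.35 dB: IL = 21.65 dB.

22 dB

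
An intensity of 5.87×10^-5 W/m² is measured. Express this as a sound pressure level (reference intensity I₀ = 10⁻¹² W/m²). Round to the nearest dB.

Dividing by I₀ shifts the exponent by 12: I/I₀ = 5.87×10^7.
L = 10·(0.7686 + 7) = 77.69 dB.

78 dB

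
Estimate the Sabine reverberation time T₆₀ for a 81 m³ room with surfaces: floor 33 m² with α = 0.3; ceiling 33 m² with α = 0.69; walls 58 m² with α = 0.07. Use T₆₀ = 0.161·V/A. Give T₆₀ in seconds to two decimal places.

Summing Sᵢαᵢ: 33·0.3 + 33·0.69 + 58·0.07 = 36.73 m².
T₆₀ = 0.161·V/A = 0.161·81/36.73 = 0.355 s.

0.36 s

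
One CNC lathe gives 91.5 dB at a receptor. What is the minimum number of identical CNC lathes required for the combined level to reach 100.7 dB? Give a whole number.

Need L₁ + 10·log₁₀ N ≥ 100.7, i.e. log₁₀ N ≥ 0.92.
N ≥ 10^(9.2/10) = 8.318, so N = 9.

9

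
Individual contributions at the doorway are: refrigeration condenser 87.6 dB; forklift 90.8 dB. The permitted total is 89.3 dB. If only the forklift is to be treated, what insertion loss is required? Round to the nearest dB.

Fixed contribution from the other source: Σ 10^(L/10) = 10^(87.6/10) = 5.754e+08 (87.60 dB).
To meet 89.3 dB overall, the treated forklift may contribute at most 10^(89.3/10) − 5.754e+08 = 2.757e+08, i.e. 84.40 dB.
Required insertion loss = 90.8 − 84.40 = 6.40 dB.

6 dB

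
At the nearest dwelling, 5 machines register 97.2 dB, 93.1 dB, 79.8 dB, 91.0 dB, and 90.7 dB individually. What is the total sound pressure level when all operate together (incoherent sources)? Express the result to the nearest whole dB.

100 dB

For uncorrelated sources the intensities add, so convert each level to linear form, sum, and take 10·log₁₀ of the total.
Σ 10^(L/10) = 10^(97.2/10) + 10^(93.1/10) + 10^(79.8/10) + 10^(91.0/10) + 10^(90.7/10) = 9.819e+09.
L_total = 10·log₁₀(9.819e+09) = 99.92 dB.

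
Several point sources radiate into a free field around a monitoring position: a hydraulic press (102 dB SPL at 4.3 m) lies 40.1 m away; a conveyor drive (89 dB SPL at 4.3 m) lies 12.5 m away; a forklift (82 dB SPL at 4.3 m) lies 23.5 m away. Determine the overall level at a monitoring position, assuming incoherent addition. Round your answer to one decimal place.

84.5 dB SPL

Apply inverse-square spreading to bring every level to the receiver, then sum 10^(L/10).
hydraulic press: 102 − 20·log₁₀(40.1/4.3) = 102 − 19.39 = 82.61 dB SPL.
conveyor drive: 89 − 20·log₁₀(12.5/4.3) = 89 − 9.27 = 79.73 dB SPL.
forklift: 82 − 20·log₁₀(23.5/4.3) = 82 − 14.75 = 67.25 dB SPL.
Σ 10^(L/10) = 2.815e+08 → L_total = 10·log₁₀(2.815e+08) = 84.50 dB SPL.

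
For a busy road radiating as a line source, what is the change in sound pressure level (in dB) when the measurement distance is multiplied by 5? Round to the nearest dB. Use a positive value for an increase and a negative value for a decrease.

A line source loses 3 dB per doubling of distance; generally ΔL = −10·log₁₀(r₂/r₁).
ΔL = −10·log₁₀(5) = -6.99 dB.

-7 dB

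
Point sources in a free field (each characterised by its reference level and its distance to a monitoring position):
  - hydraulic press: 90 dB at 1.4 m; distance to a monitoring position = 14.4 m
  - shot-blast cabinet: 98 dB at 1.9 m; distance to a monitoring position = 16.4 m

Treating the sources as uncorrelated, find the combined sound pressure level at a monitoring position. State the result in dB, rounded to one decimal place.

First find each source's level at the receiver (point-source: −20·log₁₀(r/r_ref)), then combine on an intensity basis.
hydraulic press: 90 − 20·log₁₀(14.4/1.4) = 90 − 20.24 = 69.76 dB.
shot-blast cabinet: 98 − 20·log₁₀(16.4/1.9) = 98 − 18.72 = 79.28 dB.
Σ 10^(L/10) = 9.414e+07 → L_total = 10·log₁₀(9.414e+07) = 79.74 dB.

79.7 dB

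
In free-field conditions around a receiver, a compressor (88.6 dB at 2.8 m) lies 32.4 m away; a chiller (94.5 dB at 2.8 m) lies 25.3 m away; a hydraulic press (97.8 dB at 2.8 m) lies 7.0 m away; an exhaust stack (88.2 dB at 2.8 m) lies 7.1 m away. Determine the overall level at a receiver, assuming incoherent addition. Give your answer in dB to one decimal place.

First find each source's level at the receiver (point-source: −20·log₁₀(r/r_ref)), then combine on an intensity basis.
compressor: 88.6 − 20·log₁₀(32.4/2.8) = 88.6 − 21.27 = 67.33 dB.
chiller: 94.5 − 20·log₁₀(25.3/2.8) = 94.5 − 19.12 = 75.38 dB.
hydraulic press: 97.8 − 20·log₁₀(7.0/2.8) = 97.8 − 7.96 = 89.84 dB.
exhaust stack: 88.2 − 20·log₁₀(7.1/2.8) = 88.2 − 8.08 = 80.12 dB.
Σ 10^(L/10) = 1.107e+09 → L_total = 10·log₁₀(1.107e+09) = 90.44 dB.

90.4 dB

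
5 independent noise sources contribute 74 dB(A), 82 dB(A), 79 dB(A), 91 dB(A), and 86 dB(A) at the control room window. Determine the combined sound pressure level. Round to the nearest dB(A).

93 dB(A)

Incoherent sources combine by intensity addition: L_total = 10·log₁₀(Σ 10^(L_i/10)).
Σ 10^(L/10) = 10^(74/10) + 10^(82/10) + 10^(79/10) + 10^(91/10) + 10^(86/10) = 1.920e+09.
L_total = 10·log₁₀(1.920e+09) = 92.83 dB(A).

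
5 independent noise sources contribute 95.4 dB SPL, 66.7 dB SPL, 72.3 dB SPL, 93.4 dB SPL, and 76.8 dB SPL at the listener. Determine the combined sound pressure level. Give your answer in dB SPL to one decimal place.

For uncorrelated sources the intensities add, so convert each level to linear form, sum, and take 10·log₁₀ of the total.
Σ 10^(L/10) = 10^(95.4/10) + 10^(66.7/10) + 10^(72.3/10) + 10^(93.4/10) + 10^(76.8/10) = 5.725e+09.
L_total = 10·log₁₀(5.725e+09) = 97.58 dB SPL.

97.6 dB SPL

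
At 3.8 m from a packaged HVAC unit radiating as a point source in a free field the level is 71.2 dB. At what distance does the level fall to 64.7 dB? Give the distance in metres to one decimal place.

8.0 m

Point-source spreading drops the level by 20·log₁₀(r₂/r₁); inverting, r₂/r₁ = 10^(ΔL/20).
r₂ = 3.8·10^((71.2−64.7)/20) = 3.8·10^(6.5/20) = 8.03 m.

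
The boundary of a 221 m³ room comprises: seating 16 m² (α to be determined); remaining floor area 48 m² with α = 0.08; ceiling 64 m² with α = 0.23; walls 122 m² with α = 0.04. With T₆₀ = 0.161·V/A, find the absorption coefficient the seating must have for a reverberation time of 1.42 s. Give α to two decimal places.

0.10

From T₆₀ = 0.161·V/A, the target T₆₀ = 1.42 s needs A = 0.161·221/1.42 = 25.06 m².
Absorption from the other surfaces = 48·0.08 + 64·0.23 + 122·0.04 = 23.44 m², so the seating must supply 1.62 m² over 16 m².
α = 1.62/16 = 0.101.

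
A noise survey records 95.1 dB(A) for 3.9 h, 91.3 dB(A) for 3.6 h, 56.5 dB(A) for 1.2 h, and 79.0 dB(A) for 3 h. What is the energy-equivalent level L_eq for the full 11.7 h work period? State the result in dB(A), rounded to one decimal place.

The energy average is taken in the linear domain: L_eq = 10·log₁₀[(Σ tᵢ·10^(Lᵢ/10))/T], T = 11.7 h.
Σ tᵢ·10^(Lᵢ/10) = 3.9·10^(95.1/10) + 3.6·10^(91.3/10) + 1.2·10^(56.5/10) + 3·10^(79.0/10) = 1.772e+10.
L_eq = 10·log₁₀(1.772e+10/11.7) = 91.80 dB(A).

91.8 dB(A)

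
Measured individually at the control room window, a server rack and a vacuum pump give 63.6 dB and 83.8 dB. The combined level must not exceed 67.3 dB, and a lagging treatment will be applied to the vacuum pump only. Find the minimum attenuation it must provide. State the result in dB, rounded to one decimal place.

The untreated sources together contribute 10^(63.6/10) = 2.291e+06, i.e. 63.60 dB.
To meet 67.3 dB overall, the treated vacuum pump may contribute at most 10^(67.3/10) − 2.291e+06 = 3.079e+06, i.e. 64.88 dB.
Required insertion loss = 83.8 − 64.88 = 18.92 dB.

18.9 dB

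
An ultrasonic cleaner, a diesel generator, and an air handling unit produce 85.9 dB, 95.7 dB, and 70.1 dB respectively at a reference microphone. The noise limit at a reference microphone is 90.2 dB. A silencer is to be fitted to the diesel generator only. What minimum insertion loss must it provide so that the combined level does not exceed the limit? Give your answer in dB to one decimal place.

Everything except the diesel generator sums to 10^(85.9/10) + 10^(70.1/10) = 3.993e+08 in linear terms, 86.01 dB.
The limit corresponds to 10^(90.2/10) = 1.047e+09; subtracting the fixed part leaves 6.479e+08 for the diesel generator, i.e. 88.11 dB.
Required insertion loss = 95.7 − 88.11 = 7.59 dB.

7.6 dB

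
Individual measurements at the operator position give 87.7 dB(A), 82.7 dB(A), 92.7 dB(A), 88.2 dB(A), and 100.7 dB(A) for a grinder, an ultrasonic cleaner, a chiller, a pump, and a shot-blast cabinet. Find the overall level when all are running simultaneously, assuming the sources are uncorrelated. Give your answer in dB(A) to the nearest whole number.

Incoherent sources combine by intensity addition: L_total = 10·log₁₀(Σ 10^(L_i/10)).
Σ 10^(L/10) = 10^(87.7/10) + 10^(82.7/10) + 10^(92.7/10) + 10^(88.2/10) + 10^(100.7/10) = 1.505e+10.
L_total = 10·log₁₀(1.505e+10) = 101.77 dB(A).

102 dB(A)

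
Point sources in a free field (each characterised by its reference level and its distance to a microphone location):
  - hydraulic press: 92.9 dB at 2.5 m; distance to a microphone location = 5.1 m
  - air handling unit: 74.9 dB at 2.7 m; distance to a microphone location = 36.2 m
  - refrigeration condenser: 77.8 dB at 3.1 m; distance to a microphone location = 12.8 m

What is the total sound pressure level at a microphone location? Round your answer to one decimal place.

86.7 dB

Propagate each source to the receiver with L = L_ref − 20·log₁₀(r/r_ref), then add intensities.
hydraulic press: 92.9 − 20·log₁₀(5.1/2.5) = 92.9 − 6.19 = 86.71 dB.
air handling unit: 74.9 − 20·log₁₀(36.2/2.7) = 74.9 − 22.55 = 52.35 dB.
refrigeration condenser: 77.8 − 20·log₁₀(12.8/3.1) = 77.8 − 12.32 = 65.48 dB.
Σ 10^(L/10) = 4.722e+08 → L_total = 10·log₁₀(4.722e+08) = 86.74 dB.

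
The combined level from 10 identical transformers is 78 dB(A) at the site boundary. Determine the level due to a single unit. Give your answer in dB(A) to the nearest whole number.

68 dB(A)

For N identical incoherent sources L_total = L₁ + 10·log₁₀ N, so L₁ = 78 − 10·log₁₀(10) = 78 − 10.000.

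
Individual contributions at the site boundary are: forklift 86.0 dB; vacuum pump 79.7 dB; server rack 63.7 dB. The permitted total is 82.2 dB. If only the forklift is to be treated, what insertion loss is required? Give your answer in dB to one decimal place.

7.5 dB

Fixed contribution from the other sources: Σ 10^(L/10) = 10^(79.7/10) + 10^(63.7/10) = 9.567e+07 (79.81 dB).
To meet 82.2 dB overall, the treated forklift may contribute at most 10^(82.2/10) − 9.567e+07 = 7.029e+07, i.e. 78.47 dB.
Required insertion loss = 86.0 − 78.47 = 7.53 dB.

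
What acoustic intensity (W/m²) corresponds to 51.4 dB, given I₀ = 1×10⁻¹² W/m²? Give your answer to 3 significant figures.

L = 10·log₁₀(I/I₀) ⇒ I = I₀·10^(L/10) = 10⁻¹² × 10^5.14.

1.38e-07 W/m²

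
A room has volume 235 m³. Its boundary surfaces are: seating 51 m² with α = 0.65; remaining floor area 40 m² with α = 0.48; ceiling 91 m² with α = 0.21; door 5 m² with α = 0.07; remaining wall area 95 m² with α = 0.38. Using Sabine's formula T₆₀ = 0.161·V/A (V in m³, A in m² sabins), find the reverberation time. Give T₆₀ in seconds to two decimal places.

Summing Sᵢαᵢ: 51·0.65 + 40·0.48 + 91·0.21 + 5·0.07 + 95·0.38 = 107.91 m².
T₆₀ = 0.161·V/A = 0.161·235/107.91 = 0.351 s.

0.35 s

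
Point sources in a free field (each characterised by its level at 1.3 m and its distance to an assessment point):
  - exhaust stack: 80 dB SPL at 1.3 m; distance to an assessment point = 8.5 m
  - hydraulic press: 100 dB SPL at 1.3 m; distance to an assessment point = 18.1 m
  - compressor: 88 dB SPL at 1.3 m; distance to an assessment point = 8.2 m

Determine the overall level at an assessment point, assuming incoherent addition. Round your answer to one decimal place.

78.4 dB SPL

Propagate each source to the receiver with L = L_ref − 20·log₁₀(r/r_ref), then add intensities.
exhaust stack: 80 − 20·log₁₀(8.5/1.3) = 80 − 16.31 = 63.69 dB SPL.
hydraulic press: 100 − 20·log₁₀(18.1/1.3) = 100 − 22.87 = 77.13 dB SPL.
compressor: 88 − 20·log₁₀(8.2/1.3) = 88 − 16.00 = 72.00 dB SPL.
Σ 10^(L/10) = 6.978e+07 → L_total = 10·log₁₀(6.978e+07) = 78.44 dB SPL.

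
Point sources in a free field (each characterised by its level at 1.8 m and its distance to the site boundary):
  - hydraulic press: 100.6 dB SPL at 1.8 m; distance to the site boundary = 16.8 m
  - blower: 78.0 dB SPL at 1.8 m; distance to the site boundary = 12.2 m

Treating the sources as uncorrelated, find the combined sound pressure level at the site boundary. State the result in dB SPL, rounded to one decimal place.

81.2 dB SPL

Apply inverse-square spreading to bring every level to the receiver, then sum 10^(L/10).
hydraulic press: 100.6 − 20·log₁₀(16.8/1.8) = 100.6 − 19.40 = 81.20 dB SPL.
blower: 78.0 − 20·log₁₀(12.2/1.8) = 78.0 − 16.62 = 61.38 dB SPL.
Σ 10^(L/10) = 1.332e+08 → L_total = 10·log₁₀(1.332e+08) = 81.24 dB SPL.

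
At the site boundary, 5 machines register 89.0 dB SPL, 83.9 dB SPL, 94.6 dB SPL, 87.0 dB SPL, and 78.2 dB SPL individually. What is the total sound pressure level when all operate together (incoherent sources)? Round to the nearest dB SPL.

97 dB SPL

For uncorrelated sources the intensities add, so convert each level to linear form, sum, and take 10·log₁₀ of the total.
Σ 10^(L/10) = 10^(89.0/10) + 10^(83.9/10) + 10^(94.6/10) + 10^(87.0/10) + 10^(78.2/10) = 4.491e+09.
L_total = 10·log₁₀(4.491e+09) = 96.52 dB SPL.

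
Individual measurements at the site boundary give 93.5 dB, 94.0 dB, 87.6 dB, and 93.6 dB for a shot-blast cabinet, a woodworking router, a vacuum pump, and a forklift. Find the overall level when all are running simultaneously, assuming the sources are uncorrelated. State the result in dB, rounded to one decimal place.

For uncorrelated sources the intensities add, so convert each level to linear form, sum, and take 10·log₁₀ of the total.
Σ 10^(L/10) = 10^(93.5/10) + 10^(94.0/10) + 10^(87.6/10) + 10^(93.6/10) = 7.617e+09.
L_total = 10·log₁₀(7.617e+09) = 98.82 dB.

98.8 dB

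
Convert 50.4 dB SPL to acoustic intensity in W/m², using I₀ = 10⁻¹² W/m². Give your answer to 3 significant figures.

1.10e-07 W/m²

L = 10·log₁₀(I/I₀) ⇒ I = I₀·10^(L/10) = 10⁻¹² × 10^5.04.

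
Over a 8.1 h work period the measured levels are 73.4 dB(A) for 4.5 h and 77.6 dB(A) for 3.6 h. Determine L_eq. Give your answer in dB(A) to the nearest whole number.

76 dB(A)

Weight each interval's intensity by its duration and average over T = 8.1 h:
Σ tᵢ·10^(Lᵢ/10) = 4.5·10^(73.4/10) + 3.6·10^(77.6/10) = 3.056e+08.
L_eq = 10·log₁₀(3.056e+08/8.1) = 75.77 dB(A).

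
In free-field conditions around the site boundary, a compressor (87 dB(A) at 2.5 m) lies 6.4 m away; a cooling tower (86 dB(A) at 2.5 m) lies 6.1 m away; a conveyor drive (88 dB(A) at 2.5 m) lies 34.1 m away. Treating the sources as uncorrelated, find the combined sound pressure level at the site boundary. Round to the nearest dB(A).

First find each source's level at the receiver (point-source: −20·log₁₀(r/r_ref)), then combine on an intensity basis.
compressor: 87 − 20·log₁₀(6.4/2.5) = 87 − 8.16 = 78.84 dB(A).
cooling tower: 86 − 20·log₁₀(6.1/2.5) = 86 − 7.75 = 78.25 dB(A).
conveyor drive: 88 − 20·log₁₀(34.1/2.5) = 88 − 22.70 = 65.30 dB(A).
Σ 10^(L/10) = 1.467e+08 → L_total = 10·log₁₀(1.467e+08) = 81.67 dB(A).

82 dB(A)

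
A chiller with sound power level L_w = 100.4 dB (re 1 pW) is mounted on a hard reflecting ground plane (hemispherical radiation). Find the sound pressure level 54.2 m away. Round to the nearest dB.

58 dB

Free-field hemispherical radiation: L_p = L_w − 10·log₁₀(2π·r²), r = 54.2 m.
2π·r² = 1.846e+04 m², 10·log₁₀ of that is 42.662 dB.
L_p = 100.4 − 42.662 = 57.74 dB.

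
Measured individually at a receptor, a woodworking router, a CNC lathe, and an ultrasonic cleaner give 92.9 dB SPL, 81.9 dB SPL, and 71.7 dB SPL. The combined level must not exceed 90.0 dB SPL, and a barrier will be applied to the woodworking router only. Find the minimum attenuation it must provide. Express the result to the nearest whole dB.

4 dB

Everything except the woodworking router sums to 10^(81.9/10) + 10^(71.7/10) = 1.697e+08 in linear terms, 82.30 dB SPL.
To meet 90.0 dB SPL overall, the treated woodworking router may contribute at most 10^(90.0/10) − 1.697e+08 = 8.303e+08, i.e. 89.19 dB SPL.
So the woodworking router must be reduced from 92.9 to 89.19 dB SPL: IL = 3.71 dB.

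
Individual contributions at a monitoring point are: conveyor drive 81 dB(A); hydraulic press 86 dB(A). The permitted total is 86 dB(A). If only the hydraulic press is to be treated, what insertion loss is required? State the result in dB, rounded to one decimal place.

1.7 dB

Everything except the hydraulic press sums to 10^(81/10) = 1.259e+08 in linear terms, 81.00 dB(A).
The limit corresponds to 10^(86/10) = 3.981e+08; subtracting the fixed part leaves 2.722e+08 for the hydraulic press, i.e. 84.35 dB(A).
Required insertion loss = 86 − 84.35 = 1.65 dB.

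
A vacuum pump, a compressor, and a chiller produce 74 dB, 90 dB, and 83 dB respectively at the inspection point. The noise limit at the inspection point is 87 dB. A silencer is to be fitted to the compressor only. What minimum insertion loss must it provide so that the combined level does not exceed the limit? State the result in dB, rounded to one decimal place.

5.6 dB

Fixed contribution from the other sources: Σ 10^(L/10) = 10^(74/10) + 10^(83/10) = 2.246e+08 (83.51 dB).
To meet 87 dB overall, the treated compressor may contribute at most 10^(87/10) − 2.246e+08 = 2.765e+08, i.e. 84.42 dB.
Required insertion loss = 90 − 84.42 = 5.58 dB.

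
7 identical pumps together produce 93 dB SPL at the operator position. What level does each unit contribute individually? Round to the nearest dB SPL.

85 dB SPL

7 equal contributions raise the level by 10·log₁₀ 7 = 8.451 dB, so each unit alone gives 93 − 8.451.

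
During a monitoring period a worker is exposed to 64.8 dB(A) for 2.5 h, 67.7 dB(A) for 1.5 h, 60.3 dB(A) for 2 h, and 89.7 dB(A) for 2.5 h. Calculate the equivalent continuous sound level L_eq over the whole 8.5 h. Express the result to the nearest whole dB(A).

Weight each interval's intensity by its duration and average over T = 8.5 h:
Σ tᵢ·10^(Lᵢ/10) = 2.5·10^(64.8/10) + 1.5·10^(67.7/10) + 2·10^(60.3/10) + 2.5·10^(89.7/10) = 2.352e+09.
L_eq = 10·log₁₀(2.352e+09/8.5) = 84.42 dB(A).

84 dB(A)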